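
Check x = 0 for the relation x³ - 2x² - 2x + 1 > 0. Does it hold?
x = 0: LHS = 0³ - 2·0² - 2·0 + 1 = 1; 1 > 0 — holds

The relation is satisfied at x = 0.

Answer: Yes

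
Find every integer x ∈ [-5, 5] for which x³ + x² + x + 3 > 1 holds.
Holds for: {-1, 0, 1, 2, 3, 4, 5}
Fails for: {-5, -4, -3, -2}

Answer: {-1, 0, 1, 2, 3, 4, 5}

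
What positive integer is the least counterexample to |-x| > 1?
Testing positive integers:
x = 1: LHS = |-1| = 1; 1 > 1 — FAILS  ← smallest positive counterexample

Answer: x = 1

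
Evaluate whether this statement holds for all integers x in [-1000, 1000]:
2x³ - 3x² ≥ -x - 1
The claim fails at x = -1:
x = -1: LHS = 2·(-1)³ - 3·(-1)² = -5, RHS = -(-1) - 1 = 0; -5 ≥ 0 — FAILS

Because a single integer refutes it, the statement is false.

Answer: False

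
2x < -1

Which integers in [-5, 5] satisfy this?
Holds for: {-5, -4, -3, -2, -1}
Fails for: {0, 1, 2, 3, 4, 5}

Answer: {-5, -4, -3, -2, -1}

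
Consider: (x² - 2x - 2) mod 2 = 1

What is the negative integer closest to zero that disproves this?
Testing negative integers from -1 downward:
x = -1: LHS = ((-1)² - 2·(-1) - 2) mod 2 = 1 mod 2 = 1; 1 = 1 — holds
x = -2: LHS = ((-2)² - 2·(-2) - 2) mod 2 = 6 mod 2 = 0; 0 = 1 — FAILS  ← closest negative counterexample to 0

Answer: x = -2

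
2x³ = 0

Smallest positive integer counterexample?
Testing positive integers:
x = 1: LHS = 2·1³ = 2; 2 = 0 — FAILS  ← smallest positive counterexample

Answer: x = 1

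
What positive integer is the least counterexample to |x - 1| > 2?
Testing positive integers:
x = 1: LHS = |1 - 1| = |0| = 0; 0 > 2 — FAILS  ← smallest positive counterexample

Answer: x = 1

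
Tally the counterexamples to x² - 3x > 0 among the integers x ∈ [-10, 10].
Counterexamples in [-10, 10]: {0, 1, 2, 3}.

Counting them gives 4 values.

Answer: 4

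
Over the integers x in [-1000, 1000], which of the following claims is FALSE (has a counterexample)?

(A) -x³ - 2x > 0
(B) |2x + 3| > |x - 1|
(A) x = 0: LHS = -0³ - 2·0 = 0; 0 > 0 — FAILS
(B) x = -1: LHS = |2·(-1) + 3| = |1| = 1, RHS = |(-1) - 1| = |-2| = 2; 1 > 2 — FAILS

Answer: Both A and B are false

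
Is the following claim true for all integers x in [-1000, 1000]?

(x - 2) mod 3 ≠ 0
The claim fails at x = -1:
x = -1: LHS = ((-1) - 2) mod 3 = (-3) mod 3 = 0; 0 ≠ 0 — FAILS

Because a single integer refutes it, the statement is false.

Answer: False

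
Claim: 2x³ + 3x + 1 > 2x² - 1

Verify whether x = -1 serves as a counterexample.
Substitute x = -1 into the relation:
x = -1: LHS = 2·(-1)³ + 3·(-1) + 1 = -4, RHS = 2·(-1)² - 1 = 1; -4 > 1 — FAILS

Since the claim fails at x = -1, this value is a counterexample.

Answer: Yes, x = -1 is a counterexample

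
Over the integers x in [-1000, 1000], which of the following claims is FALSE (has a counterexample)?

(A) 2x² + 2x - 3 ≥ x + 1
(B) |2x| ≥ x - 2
(A) x = 0: LHS = 2·0² + 2·0 - 3 = -3, RHS = 0 + 1 = 1; -3 ≥ 1 — FAILS

(B) Over all integers in [-1000, 1000], LHS − RHS is smallest at x = 0, where it equals 2:
x = 0: LHS = |2·0| = |0| = 0, RHS = 0 - 2 = -2; 0 ≥ -2 — holds
At the ends of the range:
x = -1000: LHS = |2·(-1000)| = |-2000| = 2000, RHS = (-1000) - 2 = -1002; 2000 ≥ -1002 — holds
x = 1000: LHS = |2·1000| = |2000| = 2000, RHS = 1000 - 2 = 998; 2000 ≥ 998 — holds
Hence LHS − RHS is never negative, i.e. LHS ≥ RHS throughout, so the relation holds for every integer in [-1000, 1000].

Only (A) has a counterexample.

Answer: A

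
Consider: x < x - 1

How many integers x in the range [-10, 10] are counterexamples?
Counterexamples in [-10, 10]: {-10, -9, -8, -7, -6, -5, -4, -3, -2, -1, 0, 1, 2, 3, 4, 5, 6, 7, 8, 9, 10}.

Counting them gives 21 values.

Answer: 21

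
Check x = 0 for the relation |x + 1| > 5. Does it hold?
x = 0: LHS = |0 + 1| = |1| = 1; 1 > 5 — FAILS

The relation fails at x = 0, so x = 0 is a counterexample.

Answer: No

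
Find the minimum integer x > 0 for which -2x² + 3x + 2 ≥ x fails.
Testing positive integers:
x = 1: LHS = -2·1² + 3·1 + 2 = 3; 3 ≥ 1 — holds
x = 2: LHS = -2·2² + 3·2 + 2 = 0; 0 ≥ 2 — FAILS  ← smallest positive counterexample

Answer: x = 2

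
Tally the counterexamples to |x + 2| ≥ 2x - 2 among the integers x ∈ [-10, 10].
Counterexamples in [-10, 10]: {5, 6, 7, 8, 9, 10}.

Counting them gives 6 values.

Answer: 6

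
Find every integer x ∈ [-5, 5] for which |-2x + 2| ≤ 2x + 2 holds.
Holds for: {0, 1, 2, 3, 4, 5}
Fails for: {-5, -4, -3, -2, -1}

Answer: {0, 1, 2, 3, 4, 5}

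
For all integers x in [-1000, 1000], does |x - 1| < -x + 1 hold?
The claim fails at x = 0:
x = 0: LHS = |0 - 1| = |-1| = 1, RHS = -0 + 1 = 1; 1 < 1 — FAILS

Because a single integer refutes it, the statement is false.

Answer: False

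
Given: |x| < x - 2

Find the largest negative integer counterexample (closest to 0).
Testing negative integers from -1 downward:
x = -1: LHS = |-1| = 1, RHS = (-1) - 2 = -3; 1 < -3 — FAILS  ← closest negative counterexample to 0

Answer: x = -1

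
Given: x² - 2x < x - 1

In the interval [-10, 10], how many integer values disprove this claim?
Counterexamples in [-10, 10]: {-10, -9, -8, -7, -6, -5, -4, -3, -2, -1, 0, 3, 4, 5, 6, 7, 8, 9, 10}.

Counting them gives 19 values.

Answer: 19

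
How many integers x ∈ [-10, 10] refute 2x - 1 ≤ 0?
Counterexamples in [-10, 10]: {1, 2, 3, 4, 5, 6, 7, 8, 9, 10}.

Counting them gives 10 values.

Answer: 10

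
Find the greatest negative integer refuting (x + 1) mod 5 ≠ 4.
Testing negative integers from -1 downward:
x = -1: LHS = ((-1) + 1) mod 5 = 0 mod 5 = 0; 0 ≠ 4 — holds
x = -2: LHS = ((-2) + 1) mod 5 = (-1) mod 5 = 4; 4 ≠ 4 — FAILS  ← closest negative counterexample to 0

Answer: x = -2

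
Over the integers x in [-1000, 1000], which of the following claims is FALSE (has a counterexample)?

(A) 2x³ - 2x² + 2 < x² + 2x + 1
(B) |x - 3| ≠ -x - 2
(A) x = 0: LHS = 2·0³ - 2·0² + 2 = 2, RHS = 0² + 2·0 + 1 = 1; 2 < 1 — FAILS

(B) Over all integers in [-1000, 1000], LHS − RHS is always positive; it is smallest at x = 0, where it equals 5:
x = 0: LHS = |0 - 3| = |-3| = 3, RHS = -0 - 2 = -2; 3 ≠ -2 — holds
At the ends of the range:
x = -1000: LHS = |(-1000) - 3| = |-1003| = 1003, RHS = -(-1000) - 2 = 998; 1003 ≠ 998 — holds
x = 1000: LHS = |1000 - 3| = |997| = 997, RHS = -1000 - 2 = -1002; 997 ≠ -1002 — holds
Hence LHS − RHS is never 0, i.e. the two sides are never equal, so the relation holds for every integer in [-1000, 1000].

Only (A) has a counterexample.

Answer: A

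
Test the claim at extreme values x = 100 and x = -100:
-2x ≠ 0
x = 100: LHS = -2·100 = -200; -200 ≠ 0 — holds
x = -100: LHS = -2·(-100) = 200; 200 ≠ 0 — holds

Answer: Yes, holds for both x = 100 and x = -100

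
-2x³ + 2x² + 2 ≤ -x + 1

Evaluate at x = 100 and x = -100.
x = 100: LHS = -2·100³ + 2·100² + 2 = -1979998, RHS = -100 + 1 = -99; -1979998 ≤ -99 — holds
x = -100: LHS = -2·(-100)³ + 2·(-100)² + 2 = 2020002, RHS = -(-100) + 1 = 101; 2020002 ≤ 101 — FAILS

Answer: Partially: holds for x = 100, fails for x = -100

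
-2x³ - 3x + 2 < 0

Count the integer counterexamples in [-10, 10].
Counterexamples in [-10, 10]: {-10, -9, -8, -7, -6, -5, -4, -3, -2, -1, 0}.

Counting them gives 11 values.

Answer: 11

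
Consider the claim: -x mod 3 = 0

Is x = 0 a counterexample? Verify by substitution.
Substitute x = 0 into the relation:
x = 0: LHS = (-0) mod 3 = 0 mod 3 = 0; 0 = 0 — holds

The claim holds here, so x = 0 is not a counterexample. (A counterexample exists elsewhere, e.g. x = 1.)

Answer: No, x = 0 is not a counterexample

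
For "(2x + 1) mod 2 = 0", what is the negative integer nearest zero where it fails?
Testing negative integers from -1 downward:
x = -1: LHS = (2·(-1) + 1) mod 2 = (-1) mod 2 = 1; 1 = 0 — FAILS  ← closest negative counterexample to 0

Answer: x = -1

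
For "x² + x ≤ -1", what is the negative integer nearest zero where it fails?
Testing negative integers from -1 downward:
x = -1: LHS = (-1)² + (-1) = 0; 0 ≤ -1 — FAILS  ← closest negative counterexample to 0

Answer: x = -1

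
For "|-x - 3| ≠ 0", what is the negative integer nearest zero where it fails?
Testing negative integers from -1 downward:
x = -1: LHS = |-(-1) - 3| = |-2| = 2; 2 ≠ 0 — holds
x = -2: LHS = |-(-2) - 3| = |-1| = 1; 1 ≠ 0 — holds
x = -3: LHS = |-(-3) - 3| = |0| = 0; 0 ≠ 0 — FAILS  ← closest negative counterexample to 0

Answer: x = -3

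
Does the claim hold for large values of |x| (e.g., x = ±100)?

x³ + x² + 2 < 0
x = 100: LHS = 100³ + 100² + 2 = 1010002; 1010002 < 0 — FAILS
x = -100: LHS = (-100)³ + (-100)² + 2 = -989998; -989998 < 0 — holds

Answer: Partially: fails for x = 100, holds for x = -100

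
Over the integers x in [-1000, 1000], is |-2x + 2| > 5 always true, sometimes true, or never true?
Holds at x = -2: LHS = |-2·(-2) + 2| = |6| = 6; 6 > 5 — holds
Fails at x = 0: LHS = |-2·0 + 2| = |2| = 2; 2 > 5 — FAILS
It is satisfied by some integers in the range but not all.

Answer: Sometimes true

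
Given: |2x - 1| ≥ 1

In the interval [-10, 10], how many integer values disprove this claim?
Over all integers in [-10, 10], LHS − RHS is smallest at x = 0, where it equals 0:
x = 0: LHS = |2·0 - 1| = |-1| = 1; 1 ≥ 1 — holds
At the ends of the range:
x = -10: LHS = |2·(-10) - 1| = |-21| = 21; 21 ≥ 1 — holds
x = 10: LHS = |2·10 - 1| = |19| = 19; 19 ≥ 1 — holds
Hence LHS − RHS is never negative, i.e. LHS ≥ RHS throughout, so the relation holds for every integer in [-10, 10].

No counterexample appears in that range.

Answer: 0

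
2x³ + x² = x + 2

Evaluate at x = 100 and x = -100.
x = 100: LHS = 2·100³ + 100² = 2010000, RHS = 100 + 2 = 102; 2010000 = 102 — FAILS
x = -100: LHS = 2·(-100)³ + (-100)² = -1990000, RHS = (-100) + 2 = -98; -1990000 = -98 — FAILS

Answer: No, fails for both x = 100 and x = -100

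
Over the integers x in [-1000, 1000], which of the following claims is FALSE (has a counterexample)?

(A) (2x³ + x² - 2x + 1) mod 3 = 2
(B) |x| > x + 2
(A) x = 0: LHS = (2·0³ + 0² - 2·0 + 1) mod 3 = 1 mod 3 = 1; 1 = 2 — FAILS
(B) x = 0: LHS = |0| = 0, RHS = 0 + 2 = 2; 0 > 2 — FAILS

Answer: Both A and B are false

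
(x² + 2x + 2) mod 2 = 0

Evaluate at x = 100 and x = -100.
x = 100: LHS = (100² + 2·100 + 2) mod 2 = 10202 mod 2 = 0; 0 = 0 — holds
x = -100: LHS = ((-100)² + 2·(-100) + 2) mod 2 = 9802 mod 2 = 0; 0 = 0 — holds

Answer: Yes, holds for both x = 100 and x = -100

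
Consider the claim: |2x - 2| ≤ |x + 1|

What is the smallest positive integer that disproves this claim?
Testing positive integers:
x = 1: LHS = |2·1 - 2| = |0| = 0, RHS = |1 + 1| = |2| = 2; 0 ≤ 2 — holds
x = 2: LHS = |2·2 - 2| = |2| = 2, RHS = |2 + 1| = |3| = 3; 2 ≤ 3 — holds
x = 3: LHS = |2·3 - 2| = |4| = 4, RHS = |3 + 1| = |4| = 4; 4 ≤ 4 — holds
x = 4: LHS = |2·4 - 2| = |6| = 6, RHS = |4 + 1| = |5| = 5; 6 ≤ 5 — FAILS  ← smallest positive counterexample

Answer: x = 4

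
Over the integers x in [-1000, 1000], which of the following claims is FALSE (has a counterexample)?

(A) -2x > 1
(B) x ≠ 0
(A) x = 0: LHS = -2·0 = 0; 0 > 1 — FAILS
(B) x = 0: 0 ≠ 0 — FAILS

Answer: Both A and B are false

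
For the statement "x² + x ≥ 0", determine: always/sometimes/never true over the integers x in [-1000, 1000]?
Over all integers in [-1000, 1000], LHS − RHS is smallest at x = 0, where it equals 0:
x = 0: LHS = 0² + 0 = 0; 0 ≥ 0 — holds
At the ends of the range:
x = -1000: LHS = (-1000)² + (-1000) = 999000; 999000 ≥ 0 — holds
x = 1000: LHS = 1000² + 1000 = 1001000; 1001000 ≥ 0 — holds
Hence LHS − RHS is never negative, i.e. LHS ≥ RHS throughout, so the relation holds for every integer in [-1000, 1000].

No counterexample exists.

Answer: Always true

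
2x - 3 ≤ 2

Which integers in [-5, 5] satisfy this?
Holds for: {-5, -4, -3, -2, -1, 0, 1, 2}
Fails for: {3, 4, 5}

Answer: {-5, -4, -3, -2, -1, 0, 1, 2}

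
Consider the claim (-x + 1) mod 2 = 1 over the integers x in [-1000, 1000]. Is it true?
The claim fails at x = 1:
x = 1: LHS = (-1 + 1) mod 2 = 0 mod 2 = 0; 0 = 1 — FAILS

Because a single integer refutes it, the statement is false.

Answer: False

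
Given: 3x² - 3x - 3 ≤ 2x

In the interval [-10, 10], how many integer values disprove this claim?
Counterexamples in [-10, 10]: {-10, -9, -8, -7, -6, -5, -4, -3, -2, -1, 3, 4, 5, 6, 7, 8, 9, 10}.

Counting them gives 18 values.

Answer: 18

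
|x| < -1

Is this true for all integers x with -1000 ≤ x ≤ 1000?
The claim fails at x = 0:
x = 0: LHS = |0| = 0; 0 < -1 — FAILS

Because a single integer refutes it, the statement is false.

Answer: False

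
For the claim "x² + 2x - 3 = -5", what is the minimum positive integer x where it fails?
Testing positive integers:
x = 1: LHS = 1² + 2·1 - 3 = 0; 0 = -5 — FAILS  ← smallest positive counterexample

Answer: x = 1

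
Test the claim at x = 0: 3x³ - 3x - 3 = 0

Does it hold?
x = 0: LHS = 3·0³ - 3·0 - 3 = -3; -3 = 0 — FAILS

The relation fails at x = 0, so x = 0 is a counterexample.

Answer: No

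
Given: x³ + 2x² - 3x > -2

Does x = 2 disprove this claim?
Substitute x = 2 into the relation:
x = 2: LHS = 2³ + 2·2² - 3·2 = 10; 10 > -2 — holds

The claim holds here, so x = 2 is not a counterexample. (A counterexample exists elsewhere, e.g. x = -4.)

Answer: No, x = 2 is not a counterexample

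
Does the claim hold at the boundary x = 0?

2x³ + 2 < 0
x = 0: LHS = 2·0³ + 2 = 2; 2 < 0 — FAILS

The relation fails at x = 0, so x = 0 is a counterexample.

Answer: No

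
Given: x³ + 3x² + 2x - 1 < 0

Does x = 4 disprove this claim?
Substitute x = 4 into the relation:
x = 4: LHS = 4³ + 3·4² + 2·4 - 1 = 119; 119 < 0 — FAILS

Since the claim fails at x = 4, this value is a counterexample.

Answer: Yes, x = 4 is a counterexample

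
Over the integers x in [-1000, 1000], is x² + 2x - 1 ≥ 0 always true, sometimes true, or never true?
Holds at x = 1: LHS = 1² + 2·1 - 1 = 2; 2 ≥ 0 — holds
Fails at x = 0: LHS = 0² + 2·0 - 1 = -1; -1 ≥ 0 — FAILS
It is satisfied by some integers in the range but not all.

Answer: Sometimes true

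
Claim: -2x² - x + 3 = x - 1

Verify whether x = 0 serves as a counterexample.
Substitute x = 0 into the relation:
x = 0: LHS = -2·0² - 0 + 3 = 3, RHS = 0 - 1 = -1; 3 = -1 — FAILS

Since the claim fails at x = 0, this value is a counterexample.

Answer: Yes, x = 0 is a counterexample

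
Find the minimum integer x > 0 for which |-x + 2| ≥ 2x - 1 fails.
Testing positive integers:
x = 1: LHS = |-1 + 2| = |1| = 1, RHS = 2·1 - 1 = 1; 1 ≥ 1 — holds
x = 2: LHS = |-2 + 2| = |0| = 0, RHS = 2·2 - 1 = 3; 0 ≥ 3 — FAILS  ← smallest positive counterexample

Answer: x = 2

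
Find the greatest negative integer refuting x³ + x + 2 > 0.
Testing negative integers from -1 downward:
x = -1: LHS = (-1)³ + (-1) + 2 = 0; 0 > 0 — FAILS  ← closest negative counterexample to 0

Answer: x = -1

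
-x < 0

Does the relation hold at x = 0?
x = 0: LHS = -0 = 0; 0 < 0 — FAILS

The relation fails at x = 0, so x = 0 is a counterexample.

Answer: No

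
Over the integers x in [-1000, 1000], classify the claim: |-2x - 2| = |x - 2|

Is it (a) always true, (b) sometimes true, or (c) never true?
Holds at x = 0: LHS = |-2·0 - 2| = |-2| = 2, RHS = |0 - 2| = |-2| = 2; 2 = 2 — holds
Fails at x = 1: LHS = |-2·1 - 2| = |-4| = 4, RHS = |1 - 2| = |-1| = 1; 4 = 1 — FAILS
It is satisfied by some integers in the range but not all.

Answer: Sometimes true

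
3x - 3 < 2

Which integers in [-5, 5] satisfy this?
Holds for: {-5, -4, -3, -2, -1, 0, 1}
Fails for: {2, 3, 4, 5}

Answer: {-5, -4, -3, -2, -1, 0, 1}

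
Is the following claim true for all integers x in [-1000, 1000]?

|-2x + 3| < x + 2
The claim fails at x = 0:
x = 0: LHS = |-2·0 + 3| = |3| = 3, RHS = 0 + 2 = 2; 3 < 2 — FAILS

Because a single integer refutes it, the statement is false.

Answer: False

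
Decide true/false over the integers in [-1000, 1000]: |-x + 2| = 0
The claim fails at x = 0:
x = 0: LHS = |-0 + 2| = |2| = 2; 2 = 0 — FAILS

Because a single integer refutes it, the statement is false.

Answer: False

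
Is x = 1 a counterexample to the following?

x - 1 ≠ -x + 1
Substitute x = 1 into the relation:
x = 1: LHS = 1 - 1 = 0, RHS = -1 + 1 = 0; 0 ≠ 0 — FAILS

Since the claim fails at x = 1, this value is a counterexample.

Answer: Yes, x = 1 is a counterexample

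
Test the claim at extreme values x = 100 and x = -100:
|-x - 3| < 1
x = 100: LHS = |-100 - 3| = |-103| = 103; 103 < 1 — FAILS
x = -100: LHS = |-(-100) - 3| = |97| = 97; 97 < 1 — FAILS

Answer: No, fails for both x = 100 and x = -100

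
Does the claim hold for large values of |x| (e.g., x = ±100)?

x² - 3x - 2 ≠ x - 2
x = 100: LHS = 100² - 3·100 - 2 = 9698, RHS = 100 - 2 = 98; 9698 ≠ 98 — holds
x = -100: LHS = (-100)² - 3·(-100) - 2 = 10298, RHS = (-100) - 2 = -102; 10298 ≠ -102 — holds

Answer: Yes, holds for both x = 100 and x = -100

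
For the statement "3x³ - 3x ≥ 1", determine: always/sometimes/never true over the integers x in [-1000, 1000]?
Holds at x = 2: LHS = 3·2³ - 3·2 = 18; 18 ≥ 1 — holds
Fails at x = 0: LHS = 3·0³ - 3·0 = 0; 0 ≥ 1 — FAILS
It is satisfied by some integers in the range but not all.

Answer: Sometimes true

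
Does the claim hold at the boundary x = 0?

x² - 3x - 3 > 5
x = 0: LHS = 0² - 3·0 - 3 = -3; -3 > 5 — FAILS

The relation fails at x = 0, so x = 0 is a counterexample.

Answer: No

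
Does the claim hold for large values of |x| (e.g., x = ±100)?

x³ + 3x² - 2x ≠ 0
x = 100: LHS = 100³ + 3·100² - 2·100 = 1029800; 1029800 ≠ 0 — holds
x = -100: LHS = (-100)³ + 3·(-100)² - 2·(-100) = -969800; -969800 ≠ 0 — holds

Answer: Yes, holds for both x = 100 and x = -100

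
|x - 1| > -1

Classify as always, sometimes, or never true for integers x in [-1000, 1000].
An absolute value is never negative, so the left side is ≥ 0 for every x, while the right side is -1. Tightest case in [-1000, 1000] is x = 1:
x = 1: LHS = |1 - 1| = |0| = 0; 0 > -1 — holds
Hence LHS − RHS is never zero or negative, i.e. LHS > RHS throughout, so the relation holds for every integer in [-1000, 1000].

No counterexample exists.

Answer: Always true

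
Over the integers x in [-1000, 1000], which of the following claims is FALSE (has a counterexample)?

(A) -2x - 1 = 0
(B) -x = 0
(A) x = 0: LHS = -2·0 - 1 = -1; -1 = 0 — FAILS
(B) x = 1: -1 = 0 — FAILS

Answer: Both A and B are false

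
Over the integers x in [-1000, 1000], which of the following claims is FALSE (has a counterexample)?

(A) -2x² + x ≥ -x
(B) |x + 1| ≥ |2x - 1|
(A) x = -1: LHS = -2·(-1)² + (-1) = -3, RHS = -(-1) = 1; -3 ≥ 1 — FAILS
(B) x = -1: LHS = |(-1) + 1| = |0| = 0, RHS = |2·(-1) - 1| = |-3| = 3; 0 ≥ 3 — FAILS

Answer: Both A and B are false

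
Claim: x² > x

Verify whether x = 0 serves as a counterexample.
Substitute x = 0 into the relation:
x = 0: LHS = 0² = 0; 0 > 0 — FAILS

Since the claim fails at x = 0, this value is a counterexample.

Answer: Yes, x = 0 is a counterexample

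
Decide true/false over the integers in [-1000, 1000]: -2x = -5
The claim fails at x = 0:
x = 0: LHS = -2·0 = 0; 0 = -5 — FAILS

Because a single integer refutes it, the statement is false.

Answer: False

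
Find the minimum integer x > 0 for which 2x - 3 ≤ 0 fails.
Testing positive integers:
x = 1: LHS = 2·1 - 3 = -1; -1 ≤ 0 — holds
x = 2: LHS = 2·2 - 3 = 1; 1 ≤ 0 — FAILS  ← smallest positive counterexample

Answer: x = 2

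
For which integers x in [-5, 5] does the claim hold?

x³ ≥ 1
Holds for: {1, 2, 3, 4, 5}
Fails for: {-5, -4, -3, -2, -1, 0}

Answer: {1, 2, 3, 4, 5}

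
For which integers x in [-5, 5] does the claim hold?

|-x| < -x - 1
Over all integers in [-5, 5], LHS − RHS is smallest at x = 0, where it equals 1:
x = 0: LHS = |-0| = |0| = 0, RHS = -0 - 1 = -1; 0 < -1 — FAILS
At the ends of the range:
x = -5: LHS = |-(-5)| = |5| = 5, RHS = -(-5) - 1 = 4; 5 < 4 — FAILS
x = 5: LHS = |-5| = 5, RHS = -5 - 1 = -6; 5 < -6 — FAILS
Hence LHS − RHS is never negative, i.e. LHS ≥ RHS throughout, so the claimed relation (<) fails for every integer in [-5, 5].

Answer: None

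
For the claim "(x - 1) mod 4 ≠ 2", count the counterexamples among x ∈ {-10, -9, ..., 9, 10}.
Counterexamples in [-10, 10]: {-9, -5, -1, 3, 7}.

Counting them gives 5 values.

Answer: 5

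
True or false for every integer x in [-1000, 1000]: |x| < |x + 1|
The claim fails at x = -1:
x = -1: LHS = |-1| = 1, RHS = |(-1) + 1| = |0| = 0; 1 < 0 — FAILS

Because a single integer refutes it, the statement is false.

Answer: False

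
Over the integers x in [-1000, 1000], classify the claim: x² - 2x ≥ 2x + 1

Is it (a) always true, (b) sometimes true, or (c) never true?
Holds at x = -1: LHS = (-1)² - 2·(-1) = 3, RHS = 2·(-1) + 1 = -1; 3 ≥ -1 — holds
Fails at x = 0: LHS = 0² - 2·0 = 0, RHS = 2·0 + 1 = 1; 0 ≥ 1 — FAILS
It is satisfied by some integers in the range but not all.

Answer: Sometimes true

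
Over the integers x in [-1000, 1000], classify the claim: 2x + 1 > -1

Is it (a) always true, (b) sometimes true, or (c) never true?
Holds at x = 0: LHS = 2·0 + 1 = 1; 1 > -1 — holds
Fails at x = -1: LHS = 2·(-1) + 1 = -1; -1 > -1 — FAILS
It is satisfied by some integers in the range but not all.

Answer: Sometimes true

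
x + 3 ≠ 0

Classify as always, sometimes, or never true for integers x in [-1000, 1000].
Holds at x = 0: LHS = 0 + 3 = 3; 3 ≠ 0 — holds
Fails at x = -3: LHS = (-3) + 3 = 0; 0 ≠ 0 — FAILS
It is satisfied by some integers in the range but not all.

Answer: Sometimes true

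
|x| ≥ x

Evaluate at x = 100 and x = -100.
x = 100: LHS = |100| = 100; 100 ≥ 100 — holds
x = -100: LHS = |-100| = 100; 100 ≥ -100 — holds

Answer: Yes, holds for both x = 100 and x = -100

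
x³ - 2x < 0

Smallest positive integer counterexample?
Testing positive integers:
x = 1: LHS = 1³ - 2·1 = -1; -1 < 0 — holds
x = 2: LHS = 2³ - 2·2 = 4; 4 < 0 — FAILS  ← smallest positive counterexample

Answer: x = 2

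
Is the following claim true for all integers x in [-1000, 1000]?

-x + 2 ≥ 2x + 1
The claim fails at x = 1:
x = 1: LHS = -1 + 2 = 1, RHS = 2·1 + 1 = 3; 1 ≥ 3 — FAILS

Because a single integer refutes it, the statement is false.

Answer: False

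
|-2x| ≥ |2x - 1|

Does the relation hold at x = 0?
x = 0: LHS = |-2·0| = |0| = 0, RHS = |2·0 - 1| = |-1| = 1; 0 ≥ 1 — FAILS

The relation fails at x = 0, so x = 0 is a counterexample.

Answer: No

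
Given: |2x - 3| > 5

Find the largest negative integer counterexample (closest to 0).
Testing negative integers from -1 downward:
x = -1: LHS = |2·(-1) - 3| = |-5| = 5; 5 > 5 — FAILS  ← closest negative counterexample to 0

Answer: x = -1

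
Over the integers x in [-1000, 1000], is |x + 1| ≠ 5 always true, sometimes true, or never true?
Holds at x = 0: LHS = |0 + 1| = |1| = 1; 1 ≠ 5 — holds
Fails at x = 4: LHS = |4 + 1| = |5| = 5; 5 ≠ 5 — FAILS
It is satisfied by some integers in the range but not all.

Answer: Sometimes true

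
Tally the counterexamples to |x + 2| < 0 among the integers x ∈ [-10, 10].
Counterexamples in [-10, 10]: {-10, -9, -8, -7, -6, -5, -4, -3, -2, -1, 0, 1, 2, 3, 4, 5, 6, 7, 8, 9, 10}.

Counting them gives 21 values.

Answer: 21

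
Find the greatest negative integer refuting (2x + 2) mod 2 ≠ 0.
Testing negative integers from -1 downward:
x = -1: LHS = (2·(-1) + 2) mod 2 = 0 mod 2 = 0; 0 ≠ 0 — FAILS  ← closest negative counterexample to 0

Answer: x = -1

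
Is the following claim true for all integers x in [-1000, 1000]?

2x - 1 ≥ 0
The claim fails at x = 0:
x = 0: LHS = 2·0 - 1 = -1; -1 ≥ 0 — FAILS

Because a single integer refutes it, the statement is false.

Answer: False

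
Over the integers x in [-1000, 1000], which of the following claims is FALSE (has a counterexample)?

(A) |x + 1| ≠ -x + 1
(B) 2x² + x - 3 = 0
(A) x = 0: LHS = |0 + 1| = |1| = 1, RHS = -0 + 1 = 1; 1 ≠ 1 — FAILS
(B) x = 0: LHS = 2·0² + 0 - 3 = -3; -3 = 0 — FAILS

Answer: Both A and B are false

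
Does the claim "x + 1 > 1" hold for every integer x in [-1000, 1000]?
The claim fails at x = 0:
x = 0: LHS = 0 + 1 = 1; 1 > 1 — FAILS

Because a single integer refutes it, the statement is false.

Answer: False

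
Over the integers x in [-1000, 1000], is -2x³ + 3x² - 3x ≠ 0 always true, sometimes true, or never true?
Holds at x = 1: LHS = -2·1³ + 3·1² - 3·1 = -2; -2 ≠ 0 — holds
Fails at x = 0: LHS = -2·0³ + 3·0² - 3·0 = 0; 0 ≠ 0 — FAILS
It is satisfied by some integers in the range but not all.

Answer: Sometimes true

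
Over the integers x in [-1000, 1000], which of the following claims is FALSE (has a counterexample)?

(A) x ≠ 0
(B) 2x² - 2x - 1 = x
(A) x = 0: 0 ≠ 0 — FAILS
(B) x = 0: LHS = 2·0² - 2·0 - 1 = -1; -1 = 0 — FAILS

Answer: Both A and B are false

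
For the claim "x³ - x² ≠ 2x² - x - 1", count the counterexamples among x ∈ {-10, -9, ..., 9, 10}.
Counterexamples in [-10, 10]: {1}.

Counting them gives 1 values.

Answer: 1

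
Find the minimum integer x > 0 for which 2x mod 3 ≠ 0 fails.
Testing positive integers:
x = 1: LHS = (2·1) mod 3 = 2 mod 3 = 2; 2 ≠ 0 — holds
x = 2: LHS = (2·2) mod 3 = 4 mod 3 = 1; 1 ≠ 0 — holds
x = 3: LHS = (2·3) mod 3 = 6 mod 3 = 0; 0 ≠ 0 — FAILS  ← smallest positive counterexample

Answer: x = 3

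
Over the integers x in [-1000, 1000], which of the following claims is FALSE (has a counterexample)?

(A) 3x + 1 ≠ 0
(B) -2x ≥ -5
(A) Track d = LHS − RHS over the integers in [-1000, 1000]. Equality would need d = 0, but d changes sign only between consecutive integers, jumping over 0:
x = -1: LHS = 3·(-1) + 1 = -2; -2 ≠ 0 — holds  (d = -2)
x = 0: LHS = 3·0 + 1 = 1; 1 ≠ 0 — holds  (d = 1)
Away from these crossings d keeps a constant sign, and checking every integer in [-1000, 1000] confirms d ≠ 0 throughout. Hence the two sides are never equal, so the relation holds for every integer in [-1000, 1000].

(B) x = 3: LHS = -2·3 = -6; -6 ≥ -5 — FAILS

Only (B) has a counterexample.

Answer: B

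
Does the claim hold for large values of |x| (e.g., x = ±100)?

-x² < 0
x = 100: LHS = -100² = -10000; -10000 < 0 — holds
x = -100: LHS = -(-100)² = -10000; -10000 < 0 — holds

Answer: Yes, holds for both x = 100 and x = -100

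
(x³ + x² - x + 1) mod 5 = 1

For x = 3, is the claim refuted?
Substitute x = 3 into the relation:
x = 3: LHS = (3³ + 3² - 3 + 1) mod 5 = 34 mod 5 = 4; 4 = 1 — FAILS

Since the claim fails at x = 3, this value is a counterexample.

Answer: Yes, x = 3 is a counterexample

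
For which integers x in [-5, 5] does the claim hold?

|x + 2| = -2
An absolute value is never negative, so the left side is ≥ 0 for every x, while the right side is -2. Tightest case in [-5, 5] is x = -2:
x = -2: LHS = |(-2) + 2| = |0| = 0; 0 = -2 — FAILS
Hence LHS − RHS is never 0, i.e. the two sides are never equal, so the claimed relation (=) fails for every integer in [-5, 5].

Answer: None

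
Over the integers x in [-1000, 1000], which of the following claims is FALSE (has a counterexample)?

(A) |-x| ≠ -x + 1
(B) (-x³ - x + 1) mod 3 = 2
(A) Track d = LHS − RHS over the integers in [-1000, 1000]. Equality would need d = 0, but d changes sign only between consecutive integers, jumping over 0:
x = 0: LHS = |-0| = |0| = 0, RHS = -0 + 1 = 1; 0 ≠ 1 — holds  (d = -1)
x = 1: LHS = |-1| = 1, RHS = -1 + 1 = 0; 1 ≠ 0 — holds  (d = 1)
Away from these crossings d keeps a constant sign, and checking every integer in [-1000, 1000] confirms d ≠ 0 throughout. Hence the two sides are never equal, so the relation holds for every integer in [-1000, 1000].

(B) x = 0: LHS = (-0³ - 0 + 1) mod 3 = 1 mod 3 = 1; 1 = 2 — FAILS

Only (B) has a counterexample.

Answer: B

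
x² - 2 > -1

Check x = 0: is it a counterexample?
Substitute x = 0 into the relation:
x = 0: LHS = 0² - 2 = -2; -2 > -1 — FAILS

Since the claim fails at x = 0, this value is a counterexample.

Answer: Yes, x = 0 is a counterexample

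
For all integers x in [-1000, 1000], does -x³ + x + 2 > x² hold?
The claim fails at x = 2:
x = 2: LHS = -2³ + 2 + 2 = -4, RHS = 2² = 4; -4 > 4 — FAILS

Because a single integer refutes it, the statement is false.

Answer: False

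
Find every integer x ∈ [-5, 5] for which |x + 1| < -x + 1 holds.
Holds for: {-5, -4, -3, -2, -1}
Fails for: {0, 1, 2, 3, 4, 5}

Answer: {-5, -4, -3, -2, -1}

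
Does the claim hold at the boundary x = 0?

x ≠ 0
x = 0: 0 ≠ 0 — FAILS

The relation fails at x = 0, so x = 0 is a counterexample.

Answer: No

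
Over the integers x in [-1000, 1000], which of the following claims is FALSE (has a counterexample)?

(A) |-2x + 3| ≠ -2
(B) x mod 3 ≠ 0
(A) An absolute value is never negative, so the left side is ≥ 0 for every x, while the right side is -2. Tightest case in [-1000, 1000] is x = 1:
x = 1: LHS = |-2·1 + 3| = |1| = 1; 1 ≠ -2 — holds
Hence LHS − RHS is never 0, i.e. the two sides are never equal, so the relation holds for every integer in [-1000, 1000].

(B) x = 0: LHS = 0 mod 3 = 0; 0 ≠ 0 — FAILS

Only (B) has a counterexample.

Answer: B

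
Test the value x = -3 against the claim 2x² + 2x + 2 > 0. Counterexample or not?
Substitute x = -3 into the relation:
x = -3: LHS = 2·(-3)² + 2·(-3) + 2 = 14; 14 > 0 — holds

The relation holds at x = -3, so it is not a counterexample.

Answer: No, x = -3 is not a counterexample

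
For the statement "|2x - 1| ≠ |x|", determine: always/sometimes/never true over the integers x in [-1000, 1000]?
Holds at x = 0: LHS = |2·0 - 1| = |-1| = 1, RHS = |0| = 0; 1 ≠ 0 — holds
Fails at x = 1: LHS = |2·1 - 1| = |1| = 1, RHS = |1| = 1; 1 ≠ 1 — FAILS
It is satisfied by some integers in the range but not all.

Answer: Sometimes true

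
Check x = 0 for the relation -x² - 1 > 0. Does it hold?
x = 0: LHS = -0² - 1 = -1; -1 > 0 — FAILS

The relation fails at x = 0, so x = 0 is a counterexample.

Answer: No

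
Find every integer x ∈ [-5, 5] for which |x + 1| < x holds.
Over all integers in [-5, 5], LHS − RHS is smallest at x = 0, where it equals 1:
x = 0: LHS = |0 + 1| = |1| = 1; 1 < 0 — FAILS
At the ends of the range:
x = -5: LHS = |(-5) + 1| = |-4| = 4; 4 < -5 — FAILS
x = 5: LHS = |5 + 1| = |6| = 6; 6 < 5 — FAILS
Hence LHS − RHS is never negative, i.e. LHS ≥ RHS throughout, so the claimed relation (<) fails for every integer in [-5, 5].

Answer: None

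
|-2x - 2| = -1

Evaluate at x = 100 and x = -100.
x = 100: LHS = |-2·100 - 2| = |-202| = 202; 202 = -1 — FAILS
x = -100: LHS = |-2·(-100) - 2| = |198| = 198; 198 = -1 — FAILS

Answer: No, fails for both x = 100 and x = -100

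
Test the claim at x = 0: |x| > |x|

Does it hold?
x = 0: LHS = |0| = 0, RHS = |0| = 0; 0 > 0 — FAILS

The relation fails at x = 0, so x = 0 is a counterexample.

Answer: No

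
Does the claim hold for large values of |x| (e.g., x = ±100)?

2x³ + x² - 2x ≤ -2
x = 100: LHS = 2·100³ + 100² - 2·100 = 2009800; 2009800 ≤ -2 — FAILS
x = -100: LHS = 2·(-100)³ + (-100)² - 2·(-100) = -1989800; -1989800 ≤ -2 — holds

Answer: Partially: fails for x = 100, holds for x = -100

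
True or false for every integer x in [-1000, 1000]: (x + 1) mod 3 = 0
The claim fails at x = 0:
x = 0: LHS = (0 + 1) mod 3 = 1 mod 3 = 1; 1 = 0 — FAILS

Because a single integer refutes it, the statement is false.

Answer: False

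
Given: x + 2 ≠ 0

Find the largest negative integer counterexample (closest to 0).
Testing negative integers from -1 downward:
x = -1: LHS = (-1) + 2 = 1; 1 ≠ 0 — holds
x = -2: LHS = (-2) + 2 = 0; 0 ≠ 0 — FAILS  ← closest negative counterexample to 0

Answer: x = -2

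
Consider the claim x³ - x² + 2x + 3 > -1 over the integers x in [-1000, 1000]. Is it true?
The claim fails at x = -1:
x = -1: LHS = (-1)³ - (-1)² + 2·(-1) + 3 = -1; -1 > -1 — FAILS

Because a single integer refutes it, the statement is false.

Answer: False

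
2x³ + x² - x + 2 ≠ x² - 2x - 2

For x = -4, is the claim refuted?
Substitute x = -4 into the relation:
x = -4: LHS = 2·(-4)³ + (-4)² - (-4) + 2 = -106, RHS = (-4)² - 2·(-4) - 2 = 22; -106 ≠ 22 — holds

The relation holds at x = -4, so it is not a counterexample.

Answer: No, x = -4 is not a counterexample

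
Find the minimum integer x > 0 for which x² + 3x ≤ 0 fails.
Testing positive integers:
x = 1: LHS = 1² + 3·1 = 4; 4 ≤ 0 — FAILS  ← smallest positive counterexample

Answer: x = 1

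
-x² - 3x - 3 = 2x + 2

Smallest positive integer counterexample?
Testing positive integers:
x = 1: LHS = -1² - 3·1 - 3 = -7, RHS = 2·1 + 2 = 4; -7 = 4 — FAILS  ← smallest positive counterexample

Answer: x = 1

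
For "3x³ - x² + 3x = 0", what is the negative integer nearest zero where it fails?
Testing negative integers from -1 downward:
x = -1: LHS = 3·(-1)³ - (-1)² + 3·(-1) = -7; -7 = 0 — FAILS  ← closest negative counterexample to 0

Answer: x = -1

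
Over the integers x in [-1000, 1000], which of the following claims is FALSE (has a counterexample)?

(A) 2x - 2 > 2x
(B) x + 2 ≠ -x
(A) x = 0: LHS = 2·0 - 2 = -2, RHS = 2·0 = 0; -2 > 0 — FAILS
(B) x = -1: LHS = (-1) + 2 = 1, RHS = -(-1) = 1; 1 ≠ 1 — FAILS

Answer: Both A and B are false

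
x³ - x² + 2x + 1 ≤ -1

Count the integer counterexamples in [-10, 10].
Counterexamples in [-10, 10]: {0, 1, 2, 3, 4, 5, 6, 7, 8, 9, 10}.

Counting them gives 11 values.

Answer: 11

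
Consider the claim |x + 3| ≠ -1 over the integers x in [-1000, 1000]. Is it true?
An absolute value is never negative, so the left side is ≥ 0 for every x, while the right side is -1. Tightest case in [-1000, 1000] is x = -3:
x = -3: LHS = |(-3) + 3| = |0| = 0; 0 ≠ -1 — holds
Hence LHS − RHS is never 0, i.e. the two sides are never equal, so the relation holds for every integer in [-1000, 1000].

No counterexample exists.

Answer: True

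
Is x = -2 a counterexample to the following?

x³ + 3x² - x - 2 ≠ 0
Substitute x = -2 into the relation:
x = -2: LHS = (-2)³ + 3·(-2)² - (-2) - 2 = 4; 4 ≠ 0 — holds

The relation holds at x = -2, so it is not a counterexample.

Answer: No, x = -2 is not a counterexample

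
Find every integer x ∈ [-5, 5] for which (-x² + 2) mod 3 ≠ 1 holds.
Holds for: {-3, 0, 3}
Fails for: {-5, -4, -2, -1, 1, 2, 4, 5}

Answer: {-3, 0, 3}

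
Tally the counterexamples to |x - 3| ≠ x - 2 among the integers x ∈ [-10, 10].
Track d = LHS − RHS over the integers in [-10, 10]. Equality would need d = 0, but d changes sign only between consecutive integers, jumping over 0:
x = 2: LHS = |2 - 3| = |-1| = 1, RHS = 2 - 2 = 0; 1 ≠ 0 — holds  (d = 1)
x = 3: LHS = |3 - 3| = |0| = 0, RHS = 3 - 2 = 1; 0 ≠ 1 — holds  (d = -1)
Away from these crossings d keeps a constant sign, and checking every integer in [-10, 10] confirms d ≠ 0 throughout. Hence the two sides are never equal, so the relation holds for every integer in [-10, 10].

No counterexample appears in that range.

Answer: 0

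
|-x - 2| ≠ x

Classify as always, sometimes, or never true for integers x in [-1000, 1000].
Over all integers in [-1000, 1000], LHS − RHS is always positive; it is smallest at x = 0, where it equals 2:
x = 0: LHS = |-0 - 2| = |-2| = 2; 2 ≠ 0 — holds
At the ends of the range:
x = -1000: LHS = |-(-1000) - 2| = |998| = 998; 998 ≠ -1000 — holds
x = 1000: LHS = |-1000 - 2| = |-1002| = 1002; 1002 ≠ 1000 — holds
Hence LHS − RHS is never 0, i.e. the two sides are never equal, so the relation holds for every integer in [-1000, 1000].

No counterexample exists.

Answer: Always true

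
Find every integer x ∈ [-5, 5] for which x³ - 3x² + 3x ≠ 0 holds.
Holds for: {-5, -4, -3, -2, -1, 1, 2, 3, 4, 5}
Fails for: {0}

Answer: {-5, -4, -3, -2, -1, 1, 2, 3, 4, 5}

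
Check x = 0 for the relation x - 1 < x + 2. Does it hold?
x = 0: LHS = 0 - 1 = -1, RHS = 0 + 2 = 2; -1 < 2 — holds

The relation is satisfied at x = 0.

Answer: Yes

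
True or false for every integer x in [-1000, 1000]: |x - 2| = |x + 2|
The claim fails at x = 1:
x = 1: LHS = |1 - 2| = |-1| = 1, RHS = |1 + 2| = |3| = 3; 1 = 3 — FAILS

Because a single integer refutes it, the statement is false.

Answer: False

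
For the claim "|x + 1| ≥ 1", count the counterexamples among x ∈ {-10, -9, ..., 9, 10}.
Counterexamples in [-10, 10]: {-1}.

Counting them gives 1 values.

Answer: 1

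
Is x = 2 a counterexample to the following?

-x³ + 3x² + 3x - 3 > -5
Substitute x = 2 into the relation:
x = 2: LHS = -2³ + 3·2² + 3·2 - 3 = 7; 7 > -5 — holds

The claim holds here, so x = 2 is not a counterexample. (A counterexample exists elsewhere, e.g. x = 4.)

Answer: No, x = 2 is not a counterexample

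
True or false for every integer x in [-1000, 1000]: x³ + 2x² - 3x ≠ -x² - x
The claim fails at x = 0:
x = 0: LHS = 0³ + 2·0² - 3·0 = 0, RHS = -0² - 0 = 0; 0 ≠ 0 — FAILS

Because a single integer refutes it, the statement is false.

Answer: False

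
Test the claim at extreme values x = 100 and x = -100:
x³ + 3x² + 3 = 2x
x = 100: LHS = 100³ + 3·100² + 3 = 1030003, RHS = 2·100 = 200; 1030003 = 200 — FAILS
x = -100: LHS = (-100)³ + 3·(-100)² + 3 = -969997, RHS = 2·(-100) = -200; -969997 = -200 — FAILS

Answer: No, fails for both x = 100 and x = -100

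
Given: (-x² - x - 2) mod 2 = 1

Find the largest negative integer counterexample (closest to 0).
Testing negative integers from -1 downward:
x = -1: LHS = (-(-1)² - (-1) - 2) mod 2 = (-2) mod 2 = 0; 0 = 1 — FAILS  ← closest negative counterexample to 0

Answer: x = -1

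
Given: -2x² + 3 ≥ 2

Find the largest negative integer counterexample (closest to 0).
Testing negative integers from -1 downward:
x = -1: LHS = -2·(-1)² + 3 = 1; 1 ≥ 2 — FAILS  ← closest negative counterexample to 0

Answer: x = -1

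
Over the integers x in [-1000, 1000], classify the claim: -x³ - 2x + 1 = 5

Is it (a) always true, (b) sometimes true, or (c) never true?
Track d = LHS − RHS over the integers in [-1000, 1000]. Equality would need d = 0, but d changes sign only between consecutive integers, jumping over 0:
x = -2: LHS = -(-2)³ - 2·(-2) + 1 = 13; 13 = 5 — FAILS  (d = 8)
x = -1: LHS = -(-1)³ - 2·(-1) + 1 = 4; 4 = 5 — FAILS  (d = -1)
Away from these crossings d keeps a constant sign, and checking every integer in [-1000, 1000] confirms d ≠ 0 throughout. Hence the two sides are never equal, so the claimed relation (=) fails for every integer in [-1000, 1000].

No integer in the range satisfies it.

Answer: Never true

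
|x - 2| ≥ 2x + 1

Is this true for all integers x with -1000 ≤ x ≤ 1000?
The claim fails at x = 1:
x = 1: LHS = |1 - 2| = |-1| = 1, RHS = 2·1 + 1 = 3; 1 ≥ 3 — FAILS

Because a single integer refutes it, the statement is false.

Answer: False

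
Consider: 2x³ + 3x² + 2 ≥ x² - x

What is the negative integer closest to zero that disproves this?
Testing negative integers from -1 downward:
x = -1: LHS = 2·(-1)³ + 3·(-1)² + 2 = 3, RHS = (-1)² - (-1) = 2; 3 ≥ 2 — holds
x = -2: LHS = 2·(-2)³ + 3·(-2)² + 2 = -2, RHS = (-2)² - (-2) = 6; -2 ≥ 6 — FAILS  ← closest negative counterexample to 0

Answer: x = -2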